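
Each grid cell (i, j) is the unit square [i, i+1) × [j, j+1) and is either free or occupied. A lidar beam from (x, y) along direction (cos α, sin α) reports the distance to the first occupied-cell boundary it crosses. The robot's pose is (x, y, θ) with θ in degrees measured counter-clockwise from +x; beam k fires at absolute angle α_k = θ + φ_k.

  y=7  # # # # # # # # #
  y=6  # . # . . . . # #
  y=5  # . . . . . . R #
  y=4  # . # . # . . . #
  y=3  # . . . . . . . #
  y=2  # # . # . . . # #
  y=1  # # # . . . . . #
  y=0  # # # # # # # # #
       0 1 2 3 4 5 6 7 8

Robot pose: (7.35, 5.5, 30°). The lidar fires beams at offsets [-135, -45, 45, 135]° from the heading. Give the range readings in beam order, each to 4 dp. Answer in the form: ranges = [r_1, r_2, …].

beam 1: φ=-135°, α=255°
  cosα=-0.2588 sinα=-0.9659 | (7,5) | tMaxX 1.3523 tMaxY 0.5176 | tΔX 3.8637 tΔY 1.0353
    t=0.5176 [y] (7,4)
    t=1.3523 [x] (6,4)
    t=1.5529 [y] (6,3)
    t=2.5882 [y] (6,2)
    t=3.6235 [y] (6,1)
    t=4.6587 [y] (6,0) — stop
  → r_1 = 4.6587
beam 2: φ=-45°, α=345°
  cosα=0.9659 sinα=-0.2588 | (7,5) | tMaxX 0.6729 tMaxY 1.9319 | tΔX 1.0353 tΔY 3.8637
    t=0.6729 [x] (8,5) — stop
  → r_2 = 0.6729
beam 3: φ=45°, α=75°
  cosα=0.2588 sinα=0.9659 | (7,5) | tMaxX 2.5114 tMaxY 0.5176 | tΔX 3.8637 tΔY 1.0353
    t=0.5176 [y] (7,6) — stop
  → r_3 = 0.5176
beam 4: φ=135°, α=165°
  cosα=-0.9659 sinα=0.2588 | (7,5) | tMaxX 0.3623 tMaxY 1.9319 | tΔX 1.0353 tΔY 3.8637
    t=0.3623 [x] (6,5)
    t=1.3976 [x] (5,5)
    t=1.9319 [y] (5,6)
    t=2.4329 [x] (4,6)
    t=3.4682 [x] (3,6)
    t=4.5035 [x] (2,6) — stop
  → r_4 = 4.5035

ranges = [4.6587, 0.6729, 0.5176, 4.5035]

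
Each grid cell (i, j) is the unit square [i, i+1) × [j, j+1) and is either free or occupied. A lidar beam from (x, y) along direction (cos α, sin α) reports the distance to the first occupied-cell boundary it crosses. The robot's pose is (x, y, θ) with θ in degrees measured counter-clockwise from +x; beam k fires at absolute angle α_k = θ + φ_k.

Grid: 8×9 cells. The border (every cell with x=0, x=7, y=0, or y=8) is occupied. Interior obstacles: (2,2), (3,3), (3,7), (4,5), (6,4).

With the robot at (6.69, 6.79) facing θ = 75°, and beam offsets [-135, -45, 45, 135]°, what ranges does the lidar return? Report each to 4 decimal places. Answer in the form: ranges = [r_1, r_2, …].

beam 1: φ=-135°, α=300°
  direction (0.5000, -0.8660); cell (6,6); t to first gridline: x 0.6200, y 0.9122 (then +2.0000 / +1.1547)
    (7,6) via x @ 0.6200  # hit
  → r_1 = 0.6200
beam 2: φ=-45°, α=30°
  direction (0.8660, 0.5000); cell (6,6); t to first gridline: x 0.3580, y 0.4200 (then +1.1547 / +2.0000)
    (7,6) via x @ 0.3580  # hit
  → r_2 = 0.3580
beam 3: φ=45°, α=120°
  direction (-0.5000, 0.8660); cell (6,6); t to first gridline: x 1.3800, y 0.2425 (then +2.0000 / +1.1547)
    (6,7) via y @ 0.2425
    (5,7) via x @ 1.3800
    (5,8) via y @ 1.3972  # hit
  → r_3 = 1.3972
beam 4: φ=135°, α=210°
  direction (-0.8660, -0.5000); cell (6,6); t to first gridline: x 0.7967, y 1.5800 (then +1.1547 / +2.0000)
    (5,6) via x @ 0.7967
    (5,5) via y @ 1.5800
    (4,5) via x @ 1.9514  # hit
  → r_4 = 1.9514

ranges = [0.6200, 0.3580, 1.3972, 1.9514]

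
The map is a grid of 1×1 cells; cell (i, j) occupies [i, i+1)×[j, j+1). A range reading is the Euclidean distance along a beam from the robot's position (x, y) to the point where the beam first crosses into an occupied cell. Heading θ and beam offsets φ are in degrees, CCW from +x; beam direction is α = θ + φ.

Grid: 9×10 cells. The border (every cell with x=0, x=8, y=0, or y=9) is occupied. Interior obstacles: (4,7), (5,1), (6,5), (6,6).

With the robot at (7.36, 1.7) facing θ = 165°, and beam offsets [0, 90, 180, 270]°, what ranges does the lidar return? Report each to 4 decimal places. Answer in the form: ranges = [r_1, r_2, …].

ranges = [6.5844, 0.7247, 0.6626, 2.4728]

beam 1: φ=0°, α=165°
  direction (-0.9659, 0.2588); cell (7,1); t to first gridline: x 0.3727, y 1.1591 (then +1.0353 / +3.8637)
    (6,1) via x @ 0.3727
    (6,2) via y @ 1.1591
    (5,2) via x @ 1.4080
    (4,2) via x @ 2.4433
    (3,2) via x @ 3.4785
    (2,2) via x @ 4.5138
    (2,3) via y @ 5.0228
    (1,3) via x @ 5.5491
    (0,3) via x @ 6.5844  # hit
  → r_1 = 6.5844
beam 2: φ=90°, α=255°
  direction (-0.2588, -0.9659); cell (7,1); t to first gridline: x 1.3909, y 0.7247 (then +3.8637 / +1.0353)
    (7,0) via y @ 0.7247  # hit
  → r_2 = 0.7247
beam 3: φ=180°, α=345°
  direction (0.9659, -0.2588); cell (7,1); t to first gridline: x 0.6626, y 2.7046 (then +1.0353 / +3.8637)
    (8,1) via x @ 0.6626  # hit
  → r_3 = 0.6626
beam 4: φ=270°, α=75°
  direction (0.2588, 0.9659); cell (7,1); t to first gridline: x 2.4728, y 0.3106 (then +3.8637 / +1.0353)
    (7,2) via y @ 0.3106
    (7,3) via y @ 1.3459
    (7,4) via y @ 2.3811
    (8,4) via x @ 2.4728  # hit
  → r_4 = 2.4728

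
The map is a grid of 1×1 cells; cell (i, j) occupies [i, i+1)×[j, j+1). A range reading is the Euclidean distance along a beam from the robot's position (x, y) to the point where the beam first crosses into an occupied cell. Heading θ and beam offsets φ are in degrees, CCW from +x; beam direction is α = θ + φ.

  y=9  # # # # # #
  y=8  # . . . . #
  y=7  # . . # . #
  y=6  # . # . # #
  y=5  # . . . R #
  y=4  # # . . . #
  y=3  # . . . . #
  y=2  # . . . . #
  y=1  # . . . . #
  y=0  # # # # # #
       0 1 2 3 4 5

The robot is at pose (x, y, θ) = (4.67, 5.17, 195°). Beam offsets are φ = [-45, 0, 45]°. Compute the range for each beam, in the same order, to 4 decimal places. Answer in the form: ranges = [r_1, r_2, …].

ranges = [1.9283, 2.7642, 4.8151]

beam 1: φ=-45°, α=150°
  d=(-0.8660,0.5000)  start (4,5)  tX=0.7736 tY=1.6600  stride 1/|dx|=1.1547 1/|dy|=2.0000
    cross x-line → (3,5), t=0.7736
    cross y-line → (3,6), t=1.6600
    cross x-line → (2,6), t=1.9283 (wall)
  → r_1 = 1.9283
beam 2: φ=0°, α=195°
  d=(-0.9659,-0.2588)  start (4,5)  tX=0.6936 tY=0.6568  stride 1/|dx|=1.0353 1/|dy|=3.8637
    cross y-line → (4,4), t=0.6568
    cross x-line → (3,4), t=0.6936
    cross x-line → (2,4), t=1.7289
    cross x-line → (1,4), t=2.7642 (wall)
  → r_2 = 2.7642
beam 3: φ=45°, α=240°
  d=(-0.5000,-0.8660)  start (4,5)  tX=1.3400 tY=0.1963  stride 1/|dx|=2.0000 1/|dy|=1.1547
    cross y-line → (4,4), t=0.1963
    cross x-line → (3,4), t=1.3400
    cross y-line → (3,3), t=1.3510
    cross y-line → (3,2), t=2.5057
    cross x-line → (2,2), t=3.3400
    cross y-line → (2,1), t=3.6604
    cross y-line → (2,0), t=4.8151 (wall)
  → r_3 = 4.8151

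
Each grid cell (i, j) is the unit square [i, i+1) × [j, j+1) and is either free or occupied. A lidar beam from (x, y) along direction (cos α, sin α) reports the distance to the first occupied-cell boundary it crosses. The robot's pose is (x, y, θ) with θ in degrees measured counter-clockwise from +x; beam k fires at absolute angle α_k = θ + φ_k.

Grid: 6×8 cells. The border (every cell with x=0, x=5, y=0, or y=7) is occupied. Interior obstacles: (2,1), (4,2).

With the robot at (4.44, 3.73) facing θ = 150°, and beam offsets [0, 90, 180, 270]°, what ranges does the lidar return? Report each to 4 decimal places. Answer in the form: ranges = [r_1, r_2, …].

ranges = [3.9722, 0.8429, 0.6466, 1.1200]

beam 1: φ=0°, α=150°
  d=(-0.8660,0.5000)  start (4,3)  tX=0.5081 tY=0.5400  stride 1/|dx|=1.1547 1/|dy|=2.0000
    cross x-line → (3,3), t=0.5081
    cross y-line → (3,4), t=0.5400
    cross x-line → (2,4), t=1.6628
    cross y-line → (2,5), t=2.5400
    cross x-line → (1,5), t=2.8175
    cross x-line → (0,5), t=3.9722 (wall)
  → r_1 = 3.9722
beam 2: φ=90°, α=240°
  d=(-0.5000,-0.8660)  start (4,3)  tX=0.8800 tY=0.8429  stride 1/|dx|=2.0000 1/|dy|=1.1547
    cross y-line → (4,2), t=0.8429 (wall)
  → r_2 = 0.8429
beam 3: φ=180°, α=330°
  d=(0.8660,-0.5000)  start (4,3)  tX=0.6466 tY=1.4600  stride 1/|dx|=1.1547 1/|dy|=2.0000
    cross x-line → (5,3), t=0.6466 (wall)
  → r_3 = 0.6466
beam 4: φ=270°, α=60°
  d=(0.5000,0.8660)  start (4,3)  tX=1.1200 tY=0.3118  stride 1/|dx|=2.0000 1/|dy|=1.1547
    cross y-line → (4,4), t=0.3118
    cross x-line → (5,4), t=1.1200 (wall)
  → r_4 = 1.1200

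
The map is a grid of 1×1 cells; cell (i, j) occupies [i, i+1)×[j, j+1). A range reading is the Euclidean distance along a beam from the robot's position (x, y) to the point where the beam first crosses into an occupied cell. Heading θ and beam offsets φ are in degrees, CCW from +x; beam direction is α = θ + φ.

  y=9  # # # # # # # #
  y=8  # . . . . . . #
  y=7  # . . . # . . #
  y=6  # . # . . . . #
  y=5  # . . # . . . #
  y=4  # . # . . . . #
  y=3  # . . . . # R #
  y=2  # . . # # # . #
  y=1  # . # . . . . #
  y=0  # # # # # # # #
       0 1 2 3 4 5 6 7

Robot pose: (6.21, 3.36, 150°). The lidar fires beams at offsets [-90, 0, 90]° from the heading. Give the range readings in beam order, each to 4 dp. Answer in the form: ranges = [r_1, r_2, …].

beam 1: φ=-90°, α=60°
  d=(0.5000,0.8660)  start (6,3)  tX=1.5800 tY=0.7390  stride 1/|dx|=2.0000 1/|dy|=1.1547
    cross y-line → (6,4), t=0.7390
    cross x-line → (7,4), t=1.5800 (wall)
  → r_1 = 1.5800
beam 2: φ=0°, α=150°
  d=(-0.8660,0.5000)  start (6,3)  tX=0.2425 tY=1.2800  stride 1/|dx|=1.1547 1/|dy|=2.0000
    cross x-line → (5,3), t=0.2425 (wall)
  → r_2 = 0.2425
beam 3: φ=90°, α=240°
  d=(-0.5000,-0.8660)  start (6,3)  tX=0.4200 tY=0.4157  stride 1/|dx|=2.0000 1/|dy|=1.1547
    cross y-line → (6,2), t=0.4157
    cross x-line → (5,2), t=0.4200 (wall)
  → r_3 = 0.4200

ranges = [1.5800, 0.2425, 0.4200]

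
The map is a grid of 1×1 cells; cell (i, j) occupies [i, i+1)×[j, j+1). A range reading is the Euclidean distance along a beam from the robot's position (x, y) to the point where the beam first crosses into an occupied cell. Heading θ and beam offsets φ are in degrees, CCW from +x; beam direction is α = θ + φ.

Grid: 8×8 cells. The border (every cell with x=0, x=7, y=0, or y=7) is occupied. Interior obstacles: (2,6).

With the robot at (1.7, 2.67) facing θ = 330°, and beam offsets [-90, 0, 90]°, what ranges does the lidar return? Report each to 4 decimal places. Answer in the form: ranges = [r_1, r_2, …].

ranges = [1.4000, 3.3400, 4.9999]

beam 1: φ=-90°, α=240°
  dir = (cos 240°, sin 240°) = (-0.5000, -0.8660); from cell (1,2)
  next x-line at t=1.4000, next y-line at t=0.7736; Δt_x=2.0000, Δt_y=1.1547
    y: enter (1,1) at t=0.7736
    x: enter (0,1) at t=1.4000 ← occupied
  → r_1 = 1.4000
beam 2: φ=0°, α=330°
  dir = (cos 330°, sin 330°) = (0.8660, -0.5000); from cell (1,2)
  next x-line at t=0.3464, next y-line at t=1.3400; Δt_x=1.1547, Δt_y=2.0000
    x: enter (2,2) at t=0.3464
    y: enter (2,1) at t=1.3400
    x: enter (3,1) at t=1.5011
    x: enter (4,1) at t=2.6558
    y: enter (4,0) at t=3.3400 ← occupied
  → r_2 = 3.3400
beam 3: φ=90°, α=60°
  dir = (cos 60°, sin 60°) = (0.5000, 0.8660); from cell (1,2)
  next x-line at t=0.6000, next y-line at t=0.3811; Δt_x=2.0000, Δt_y=1.1547
    y: enter (1,3) at t=0.3811
    x: enter (2,3) at t=0.6000
    y: enter (2,4) at t=1.5358
    x: enter (3,4) at t=2.6000
    y: enter (3,5) at t=2.6905
    y: enter (3,6) at t=3.8452
    x: enter (4,6) at t=4.6000
    y: enter (4,7) at t=4.9999 ← occupied
  → r_3 = 4.9999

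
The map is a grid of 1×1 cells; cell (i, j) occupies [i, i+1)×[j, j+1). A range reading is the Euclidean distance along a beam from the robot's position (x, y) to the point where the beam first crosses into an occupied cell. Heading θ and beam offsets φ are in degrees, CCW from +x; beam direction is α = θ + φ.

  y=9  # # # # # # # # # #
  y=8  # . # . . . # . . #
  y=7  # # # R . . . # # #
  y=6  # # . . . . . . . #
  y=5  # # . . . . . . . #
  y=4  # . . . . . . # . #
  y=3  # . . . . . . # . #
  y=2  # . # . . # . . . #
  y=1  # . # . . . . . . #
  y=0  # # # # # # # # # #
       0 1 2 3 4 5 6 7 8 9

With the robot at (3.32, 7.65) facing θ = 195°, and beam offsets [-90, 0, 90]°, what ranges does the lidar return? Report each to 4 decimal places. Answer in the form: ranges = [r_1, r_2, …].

beam 1: φ=-90°, α=105°
  dir = (cos 105°, sin 105°) = (-0.2588, 0.9659); from cell (3,7)
  next x-line at t=1.2364, next y-line at t=0.3623; Δt_x=3.8637, Δt_y=1.0353
    y: enter (3,8) at t=0.3623
    x: enter (2,8) at t=1.2364 ← occupied
  → r_1 = 1.2364
beam 2: φ=0°, α=195°
  dir = (cos 195°, sin 195°) = (-0.9659, -0.2588); from cell (3,7)
  next x-line at t=0.3313, next y-line at t=2.5114; Δt_x=1.0353, Δt_y=3.8637
    x: enter (2,7) at t=0.3313 ← occupied
  → r_2 = 0.3313
beam 3: φ=90°, α=285°
  dir = (cos 285°, sin 285°) = (0.2588, -0.9659); from cell (3,7)
  next x-line at t=2.6273, next y-line at t=0.6729; Δt_x=3.8637, Δt_y=1.0353
    y: enter (3,6) at t=0.6729
    y: enter (3,5) at t=1.7082
    x: enter (4,5) at t=2.6273
    y: enter (4,4) at t=2.7435
    y: enter (4,3) at t=3.7788
    y: enter (4,2) at t=4.8140
    y: enter (4,1) at t=5.8493
    x: enter (5,1) at t=6.4910
    y: enter (5,0) at t=6.8846 ← occupied
  → r_3 = 6.8846

ranges = [1.2364, 0.3313, 6.8846]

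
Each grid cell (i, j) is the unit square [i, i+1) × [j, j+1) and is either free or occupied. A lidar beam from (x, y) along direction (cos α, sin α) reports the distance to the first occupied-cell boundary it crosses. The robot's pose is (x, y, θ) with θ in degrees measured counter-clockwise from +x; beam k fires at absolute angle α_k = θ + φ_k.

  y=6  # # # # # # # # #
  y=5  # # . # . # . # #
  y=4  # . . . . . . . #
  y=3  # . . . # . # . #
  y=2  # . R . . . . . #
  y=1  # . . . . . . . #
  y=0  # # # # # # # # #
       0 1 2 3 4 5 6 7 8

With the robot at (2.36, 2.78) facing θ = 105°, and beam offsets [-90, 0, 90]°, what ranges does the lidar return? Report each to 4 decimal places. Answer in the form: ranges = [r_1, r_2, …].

beam 1: φ=-90°, α=15°
  direction (0.9659, 0.2588); cell (2,2); t to first gridline: x 0.6626, y 0.8500 (then +1.0353 / +3.8637)
    (3,2) via x @ 0.6626
    (3,3) via y @ 0.8500
    (4,3) via x @ 1.6979  # hit
  → r_1 = 1.6979
beam 2: φ=0°, α=105°
  direction (-0.2588, 0.9659); cell (2,2); t to first gridline: x 1.3909, y 0.2278 (then +3.8637 / +1.0353)
    (2,3) via y @ 0.2278
    (2,4) via y @ 1.2630
    (1,4) via x @ 1.3909
    (1,5) via y @ 2.2983  # hit
  → r_2 = 2.2983
beam 3: φ=90°, α=195°
  direction (-0.9659, -0.2588); cell (2,2); t to first gridline: x 0.3727, y 3.0137 (then +1.0353 / +3.8637)
    (1,2) via x @ 0.3727
    (0,2) via x @ 1.4080  # hit
  → r_3 = 1.4080

ranges = [1.6979, 2.2983, 1.4080]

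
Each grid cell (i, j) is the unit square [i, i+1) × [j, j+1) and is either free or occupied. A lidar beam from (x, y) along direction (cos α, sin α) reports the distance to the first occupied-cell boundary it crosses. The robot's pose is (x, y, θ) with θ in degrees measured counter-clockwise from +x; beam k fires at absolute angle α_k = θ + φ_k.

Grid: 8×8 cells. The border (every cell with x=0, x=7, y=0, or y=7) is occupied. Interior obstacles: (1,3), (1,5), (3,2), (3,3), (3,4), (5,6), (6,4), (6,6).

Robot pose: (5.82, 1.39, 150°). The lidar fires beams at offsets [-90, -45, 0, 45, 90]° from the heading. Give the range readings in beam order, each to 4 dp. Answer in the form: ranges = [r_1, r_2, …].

beam 1: φ=-90°, α=60°
  cosα=0.5000 sinα=0.8660 | (5,1) | tMaxX 0.3600 tMaxY 0.7044 | tΔX 2.0000 tΔY 1.1547
    t=0.3600 [x] (6,1)
    t=0.7044 [y] (6,2)
    t=1.8591 [y] (6,3)
    t=2.3600 [x] (7,3) — stop
  → r_1 = 2.3600
beam 2: φ=-45°, α=105°
  cosα=-0.2588 sinα=0.9659 | (5,1) | tMaxX 3.1682 tMaxY 0.6315 | tΔX 3.8637 tΔY 1.0353
    t=0.6315 [y] (5,2)
    t=1.6668 [y] (5,3)
    t=2.7021 [y] (5,4)
    t=3.1682 [x] (4,4)
    t=3.7373 [y] (4,5)
    t=4.7726 [y] (4,6)
    t=5.8079 [y] (4,7) — stop
  → r_2 = 5.8079
beam 3: φ=0°, α=150°
  cosα=-0.8660 sinα=0.5000 | (5,1) | tMaxX 0.9469 tMaxY 1.2200 | tΔX 1.1547 tΔY 2.0000
    t=0.9469 [x] (4,1)
    t=1.2200 [y] (4,2)
    t=2.1016 [x] (3,2) — stop
  → r_3 = 2.1016
beam 4: φ=45°, α=195°
  cosα=-0.9659 sinα=-0.2588 | (5,1) | tMaxX 0.8489 tMaxY 1.5068 | tΔX 1.0353 tΔY 3.8637
    t=0.8489 [x] (4,1)
    t=1.5068 [y] (4,0) — stop
  → r_4 = 1.5068
beam 5: φ=90°, α=240°
  cosα=-0.5000 sinα=-0.8660 | (5,1) | tMaxX 1.6400 tMaxY 0.4503 | tΔX 2.0000 tΔY 1.1547
    t=0.4503 [y] (5,0) — stop
  → r_5 = 0.4503

ranges = [2.3600, 5.8079, 2.1016, 1.5068, 0.4503]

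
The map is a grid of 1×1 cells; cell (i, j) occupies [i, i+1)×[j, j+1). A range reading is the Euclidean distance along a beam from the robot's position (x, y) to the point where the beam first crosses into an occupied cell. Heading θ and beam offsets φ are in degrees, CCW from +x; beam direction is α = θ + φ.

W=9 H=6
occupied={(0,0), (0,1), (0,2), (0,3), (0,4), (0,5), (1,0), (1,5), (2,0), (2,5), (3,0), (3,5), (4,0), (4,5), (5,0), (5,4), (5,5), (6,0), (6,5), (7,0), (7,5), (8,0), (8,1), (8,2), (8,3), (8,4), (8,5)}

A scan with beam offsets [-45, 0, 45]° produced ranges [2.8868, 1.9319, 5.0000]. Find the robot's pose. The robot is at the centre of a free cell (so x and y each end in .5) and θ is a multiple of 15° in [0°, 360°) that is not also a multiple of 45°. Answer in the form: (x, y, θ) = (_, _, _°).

(x, y, θ) = (6.5, 2.5, 105°)

Enumerate (i+0.5, j+0.5, θ) over the 27 free cells and 16 admissible headings. For each, cast all 3 beams and compare to the given ranges.
  (5.5, 3.5, 210°): beam 1 = 4.6587 ≠ 2.8868 ✗
  (1.5, 2.5, 300°): beam 1 = 1.5529 ≠ 2.8868 ✗
  (5.5, 1.5, 105°): beam 1 = 4.0415 ≠ 2.8868 ✗
  (2.5, 1.5, 15°): beam 1 = 1.0000 ≠ 2.8868 ✗
  …
  (6.5, 2.5, 105°): r_1=2.8868, r_2=1.9319, r_3=5.0000 — all match ✓
No second candidate reproduces the full scan.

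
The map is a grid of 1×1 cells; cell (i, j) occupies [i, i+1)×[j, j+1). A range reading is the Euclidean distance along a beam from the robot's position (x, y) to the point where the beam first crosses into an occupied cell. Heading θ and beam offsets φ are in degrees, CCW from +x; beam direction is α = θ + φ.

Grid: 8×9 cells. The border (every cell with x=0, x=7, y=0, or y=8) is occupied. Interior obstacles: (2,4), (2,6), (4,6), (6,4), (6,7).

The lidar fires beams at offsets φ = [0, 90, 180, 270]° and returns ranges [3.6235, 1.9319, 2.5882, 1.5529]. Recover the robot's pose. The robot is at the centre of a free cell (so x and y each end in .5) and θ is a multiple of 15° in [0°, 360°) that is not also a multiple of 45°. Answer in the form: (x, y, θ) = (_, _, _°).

The pose lattice has 37·16 = 592 candidates. Test each by forward raycasting.
  (4.5, 5.5, 15°): beam 1 = 2.5882 ≠ 3.6235 ✗
  (1.5, 7.5, 30°): beam 1 = 1.0000 ≠ 3.6235 ✗
  (3.5, 2.5, 75°): beam 2 = 2.5882 ≠ 1.9319 ✗
  (3.5, 1.5, 330°): beam 1 = 1.0000 ≠ 3.6235 ✗
  …
  (3.5, 2.5, 15°): r_1=3.6235, r_2=1.9319, r_3=2.5882, r_4=1.5529 — all match ✓
No second candidate reproduces the full scan.

(x, y, θ) = (3.5, 2.5, 15°)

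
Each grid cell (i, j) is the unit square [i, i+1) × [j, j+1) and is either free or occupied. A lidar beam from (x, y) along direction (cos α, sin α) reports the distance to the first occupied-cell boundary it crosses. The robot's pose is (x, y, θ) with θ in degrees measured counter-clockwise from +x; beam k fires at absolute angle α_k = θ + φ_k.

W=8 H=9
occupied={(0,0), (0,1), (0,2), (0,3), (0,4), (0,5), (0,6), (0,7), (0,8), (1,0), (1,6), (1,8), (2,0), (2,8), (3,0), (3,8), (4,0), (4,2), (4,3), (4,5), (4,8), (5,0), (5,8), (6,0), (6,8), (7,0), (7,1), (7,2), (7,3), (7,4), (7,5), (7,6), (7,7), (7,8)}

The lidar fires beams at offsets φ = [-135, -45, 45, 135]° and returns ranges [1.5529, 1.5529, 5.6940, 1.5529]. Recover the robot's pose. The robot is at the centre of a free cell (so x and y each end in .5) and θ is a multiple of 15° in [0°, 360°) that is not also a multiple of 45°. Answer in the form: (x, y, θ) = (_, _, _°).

Candidates: 38 free-cell centres × 16 headings = 608 poses. Raycast each; keep the one whose scan matches to 4 dp.
  (2.5, 1.5, 240°): beam 1 = 4.6587 ≠ 1.5529 ✗
  (5.5, 3.5, 330°): beam 1 = 0.5176 ≠ 1.5529 ✗
  (6.5, 2.5, 255°): beam 1 = 3.0000 ≠ 1.5529 ✗
  (6.5, 7.5, 150°): beam 1 = 0.5176 ≠ 1.5529 ✗
  …
  (2.5, 2.5, 30°): r_1=1.5529, r_2=1.5529, r_3=5.6940, r_4=1.5529 — all match ✓
Only this pose fits every beam.

(x, y, θ) = (2.5, 2.5, 30°)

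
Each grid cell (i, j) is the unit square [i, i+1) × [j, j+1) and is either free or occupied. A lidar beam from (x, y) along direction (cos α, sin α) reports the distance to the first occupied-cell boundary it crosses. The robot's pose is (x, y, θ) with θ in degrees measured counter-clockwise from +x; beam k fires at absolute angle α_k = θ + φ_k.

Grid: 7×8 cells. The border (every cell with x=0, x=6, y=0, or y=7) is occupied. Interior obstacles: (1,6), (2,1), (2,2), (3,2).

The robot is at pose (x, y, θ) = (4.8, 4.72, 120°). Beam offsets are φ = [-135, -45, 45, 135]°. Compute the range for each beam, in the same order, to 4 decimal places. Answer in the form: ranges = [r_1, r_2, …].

beam 1: φ=-135°, α=345°
  dir = (cos 345°, sin 345°) = (0.9659, -0.2588); from cell (4,4)
  next x-line at t=0.2071, next y-line at t=2.7819; Δt_x=1.0353, Δt_y=3.8637
    x: enter (5,4) at t=0.2071
    x: enter (6,4) at t=1.2423 ← occupied
  → r_1 = 1.2423
beam 2: φ=-45°, α=75°
  dir = (cos 75°, sin 75°) = (0.2588, 0.9659); from cell (4,4)
  next x-line at t=0.7727, next y-line at t=0.2899; Δt_x=3.8637, Δt_y=1.0353
    y: enter (4,5) at t=0.2899
    x: enter (5,5) at t=0.7727
    y: enter (5,6) at t=1.3252
    y: enter (5,7) at t=2.3604 ← occupied
  → r_2 = 2.3604
beam 3: φ=45°, α=165°
  dir = (cos 165°, sin 165°) = (-0.9659, 0.2588); from cell (4,4)
  next x-line at t=0.8282, next y-line at t=1.0818; Δt_x=1.0353, Δt_y=3.8637
    x: enter (3,4) at t=0.8282
    y: enter (3,5) at t=1.0818
    x: enter (2,5) at t=1.8635
    x: enter (1,5) at t=2.8988
    x: enter (0,5) at t=3.9340 ← occupied
  → r_3 = 3.9340
beam 4: φ=135°, α=255°
  dir = (cos 255°, sin 255°) = (-0.2588, -0.9659); from cell (4,4)
  next x-line at t=3.0910, next y-line at t=0.7454; Δt_x=3.8637, Δt_y=1.0353
    y: enter (4,3) at t=0.7454
    y: enter (4,2) at t=1.7807
    y: enter (4,1) at t=2.8160
    x: enter (3,1) at t=3.0910
    y: enter (3,0) at t=3.8512 ← occupied
  → r_4 = 3.8512

ranges = [1.2423, 2.3604, 3.9340, 3.8512]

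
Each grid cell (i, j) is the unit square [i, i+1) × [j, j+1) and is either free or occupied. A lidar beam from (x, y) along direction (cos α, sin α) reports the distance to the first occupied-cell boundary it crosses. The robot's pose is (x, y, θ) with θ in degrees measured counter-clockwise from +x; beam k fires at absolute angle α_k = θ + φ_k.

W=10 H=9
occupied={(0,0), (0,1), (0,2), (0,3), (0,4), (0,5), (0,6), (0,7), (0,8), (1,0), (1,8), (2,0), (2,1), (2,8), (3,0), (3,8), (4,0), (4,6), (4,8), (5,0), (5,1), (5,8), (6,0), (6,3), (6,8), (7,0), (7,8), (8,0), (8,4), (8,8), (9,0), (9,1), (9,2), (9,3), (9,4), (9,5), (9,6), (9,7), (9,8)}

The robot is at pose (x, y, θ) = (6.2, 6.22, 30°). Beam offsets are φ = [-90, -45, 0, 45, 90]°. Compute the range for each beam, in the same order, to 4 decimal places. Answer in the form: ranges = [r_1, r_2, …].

ranges = [5.6000, 2.8988, 3.2332, 1.8428, 2.0554]

beam 1: φ=-90°, α=300°
  dir = (cos 300°, sin 300°) = (0.5000, -0.8660); from cell (6,6)
  next x-line at t=1.6000, next y-line at t=0.2540; Δt_x=2.0000, Δt_y=1.1547
    y: enter (6,5) at t=0.2540
    y: enter (6,4) at t=1.4087
    x: enter (7,4) at t=1.6000
    y: enter (7,3) at t=2.5634
    x: enter (8,3) at t=3.6000
    y: enter (8,2) at t=3.7181
    y: enter (8,1) at t=4.8728
    x: enter (9,1) at t=5.6000 ← occupied
  → r_1 = 5.6000
beam 2: φ=-45°, α=345°
  dir = (cos 345°, sin 345°) = (0.9659, -0.2588); from cell (6,6)
  next x-line at t=0.8282, next y-line at t=0.8500; Δt_x=1.0353, Δt_y=3.8637
    x: enter (7,6) at t=0.8282
    y: enter (7,5) at t=0.8500
    x: enter (8,5) at t=1.8635
    x: enter (9,5) at t=2.8988 ← occupied
  → r_2 = 2.8988
beam 3: φ=0°, α=30°
  dir = (cos 30°, sin 30°) = (0.8660, 0.5000); from cell (6,6)
  next x-line at t=0.9238, next y-line at t=1.5600; Δt_x=1.1547, Δt_y=2.0000
    x: enter (7,6) at t=0.9238
    y: enter (7,7) at t=1.5600
    x: enter (8,7) at t=2.0785
    x: enter (9,7) at t=3.2332 ← occupied
  → r_3 = 3.2332
beam 4: φ=45°, α=75°
  dir = (cos 75°, sin 75°) = (0.2588, 0.9659); from cell (6,6)
  next x-line at t=3.0910, next y-line at t=0.8075; Δt_x=3.8637, Δt_y=1.0353
    y: enter (6,7) at t=0.8075
    y: enter (6,8) at t=1.8428 ← occupied
  → r_4 = 1.8428
beam 5: φ=90°, α=120°
  dir = (cos 120°, sin 120°) = (-0.5000, 0.8660); from cell (6,6)
  next x-line at t=0.4000, next y-line at t=0.9007; Δt_x=2.0000, Δt_y=1.1547
    x: enter (5,6) at t=0.4000
    y: enter (5,7) at t=0.9007
    y: enter (5,8) at t=2.0554 ← occupied
  → r_5 = 2.0554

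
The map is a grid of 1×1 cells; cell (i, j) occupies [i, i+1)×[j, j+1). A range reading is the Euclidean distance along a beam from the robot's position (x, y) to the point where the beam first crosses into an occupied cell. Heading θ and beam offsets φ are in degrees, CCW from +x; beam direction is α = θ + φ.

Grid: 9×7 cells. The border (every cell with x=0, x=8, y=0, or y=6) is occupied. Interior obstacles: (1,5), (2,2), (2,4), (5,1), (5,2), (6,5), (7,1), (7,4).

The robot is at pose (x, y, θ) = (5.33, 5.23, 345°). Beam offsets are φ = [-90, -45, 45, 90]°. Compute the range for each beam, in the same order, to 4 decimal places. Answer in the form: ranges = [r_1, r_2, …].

beam 1: φ=-90°, α=255°
  d=(-0.2588,-0.9659)  start (5,5)  tX=1.2750 tY=0.2381  stride 1/|dx|=3.8637 1/|dy|=1.0353
    cross y-line → (5,4), t=0.2381
    cross y-line → (5,3), t=1.2734
    cross x-line → (4,3), t=1.2750
    cross y-line → (4,2), t=2.3087
    cross y-line → (4,1), t=3.3439
    cross y-line → (4,0), t=4.3792 (wall)
  → r_1 = 4.3792
beam 2: φ=-45°, α=300°
  d=(0.5000,-0.8660)  start (5,5)  tX=1.3400 tY=0.2656  stride 1/|dx|=2.0000 1/|dy|=1.1547
    cross y-line → (5,4), t=0.2656
    cross x-line → (6,4), t=1.3400
    cross y-line → (6,3), t=1.4203
    cross y-line → (6,2), t=2.5750
    cross x-line → (7,2), t=3.3400
    cross y-line → (7,1), t=3.7297 (wall)
  → r_2 = 3.7297
beam 3: φ=45°, α=30°
  d=(0.8660,0.5000)  start (5,5)  tX=0.7736 tY=1.5400  stride 1/|dx|=1.1547 1/|dy|=2.0000
    cross x-line → (6,5), t=0.7736 (wall)
  → r_3 = 0.7736
beam 4: φ=90°, α=75°
  d=(0.2588,0.9659)  start (5,5)  tX=2.5887 tY=0.7972  stride 1/|dx|=3.8637 1/|dy|=1.0353
    cross y-line → (5,6), t=0.7972 (wall)
  → r_4 = 0.7972

ranges = [4.3792, 3.7297, 0.7736, 0.7972]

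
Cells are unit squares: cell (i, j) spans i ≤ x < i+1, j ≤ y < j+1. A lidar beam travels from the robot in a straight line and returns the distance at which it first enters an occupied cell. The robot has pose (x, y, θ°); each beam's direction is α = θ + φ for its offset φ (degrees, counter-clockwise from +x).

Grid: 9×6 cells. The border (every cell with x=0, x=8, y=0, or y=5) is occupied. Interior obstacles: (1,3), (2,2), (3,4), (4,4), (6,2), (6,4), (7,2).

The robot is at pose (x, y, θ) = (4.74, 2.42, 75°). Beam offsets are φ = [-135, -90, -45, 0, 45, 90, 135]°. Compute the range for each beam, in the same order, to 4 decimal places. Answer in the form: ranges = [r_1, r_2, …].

beam 1: φ=-135°, α=300°
  dir = (cos 300°, sin 300°) = (0.5000, -0.8660); from cell (4,2)
  next x-line at t=0.5200, next y-line at t=0.4850; Δt_x=2.0000, Δt_y=1.1547
    y: enter (4,1) at t=0.4850
    x: enter (5,1) at t=0.5200
    y: enter (5,0) at t=1.6397 ← occupied
  → r_1 = 1.6397
beam 2: φ=-90°, α=345°
  dir = (cos 345°, sin 345°) = (0.9659, -0.2588); from cell (4,2)
  next x-line at t=0.2692, next y-line at t=1.6228; Δt_x=1.0353, Δt_y=3.8637
    x: enter (5,2) at t=0.2692
    x: enter (6,2) at t=1.3044 ← occupied
  → r_2 = 1.3044
beam 3: φ=-45°, α=30°
  dir = (cos 30°, sin 30°) = (0.8660, 0.5000); from cell (4,2)
  next x-line at t=0.3002, next y-line at t=1.1600; Δt_x=1.1547, Δt_y=2.0000
    x: enter (5,2) at t=0.3002
    y: enter (5,3) at t=1.1600
    x: enter (6,3) at t=1.4549
    x: enter (7,3) at t=2.6096
    y: enter (7,4) at t=3.1600
    x: enter (8,4) at t=3.7643 ← occupied
  → r_3 = 3.7643
beam 4: φ=0°, α=75°
  dir = (cos 75°, sin 75°) = (0.2588, 0.9659); from cell (4,2)
  next x-line at t=1.0046, next y-line at t=0.6005; Δt_x=3.8637, Δt_y=1.0353
    y: enter (4,3) at t=0.6005
    x: enter (5,3) at t=1.0046
    y: enter (5,4) at t=1.6357
    y: enter (5,5) at t=2.6710 ← occupied
  → r_4 = 2.6710
beam 5: φ=45°, α=120°
  dir = (cos 120°, sin 120°) = (-0.5000, 0.8660); from cell (4,2)
  next x-line at t=1.4800, next y-line at t=0.6697; Δt_x=2.0000, Δt_y=1.1547
    y: enter (4,3) at t=0.6697
    x: enter (3,3) at t=1.4800
    y: enter (3,4) at t=1.8244 ← occupied
  → r_5 = 1.8244
beam 6: φ=90°, α=165°
  dir = (cos 165°, sin 165°) = (-0.9659, 0.2588); from cell (4,2)
  next x-line at t=0.7661, next y-line at t=2.2409; Δt_x=1.0353, Δt_y=3.8637
    x: enter (3,2) at t=0.7661
    x: enter (2,2) at t=1.8014 ← occupied
  → r_6 = 1.8014
beam 7: φ=135°, α=210°
  dir = (cos 210°, sin 210°) = (-0.8660, -0.5000); from cell (4,2)
  next x-line at t=0.8545, next y-line at t=0.8400; Δt_x=1.1547, Δt_y=2.0000
    y: enter (4,1) at t=0.8400
    x: enter (3,1) at t=0.8545
    x: enter (2,1) at t=2.0092
    y: enter (2,0) at t=2.8400 ← occupied
  → r_7 = 2.8400

ranges = [1.6397, 1.3044, 3.7643, 2.6710, 1.8244, 1.8014, 2.8400]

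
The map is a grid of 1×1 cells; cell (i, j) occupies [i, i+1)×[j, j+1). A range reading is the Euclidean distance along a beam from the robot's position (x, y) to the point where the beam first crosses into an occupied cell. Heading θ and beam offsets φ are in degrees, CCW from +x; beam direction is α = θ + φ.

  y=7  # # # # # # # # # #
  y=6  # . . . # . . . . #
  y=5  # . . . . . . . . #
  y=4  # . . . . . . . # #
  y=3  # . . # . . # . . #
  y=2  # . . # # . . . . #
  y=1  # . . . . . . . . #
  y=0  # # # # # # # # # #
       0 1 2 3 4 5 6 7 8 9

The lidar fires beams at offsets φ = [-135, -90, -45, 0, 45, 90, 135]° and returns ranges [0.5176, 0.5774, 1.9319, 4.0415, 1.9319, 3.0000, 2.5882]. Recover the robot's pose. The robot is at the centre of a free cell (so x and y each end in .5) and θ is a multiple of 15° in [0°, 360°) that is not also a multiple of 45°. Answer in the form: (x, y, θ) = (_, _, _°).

The pose lattice has 42·16 = 672 candidates. Test each by forward raycasting.
  (5.5, 5.5, 210°): beam 1 = 1.5529 ≠ 0.5176 ✗
  (4.5, 5.5, 210°): beam 3 = 3.6235 ≠ 1.9319 ✗
  (4.5, 4.5, 105°): beam 1 = 1.7321 ≠ 0.5176 ✗
  (3.5, 5.5, 30°): beam 1 = 1.5529 ≠ 0.5176 ✗
  (4.5, 1.5, 120°): beam 1 = 1.9319 ≠ 0.5176 ✗
  …
  (1.5, 4.5, 300°): r_1=0.5176, r_2=0.5774, r_3=1.9319, r_4=4.0415, r_5=1.9319, r_6=3.0000, r_7=2.5882 — all match ✓
No second candidate reproduces the full scan.

(x, y, θ) = (1.5, 4.5, 300°)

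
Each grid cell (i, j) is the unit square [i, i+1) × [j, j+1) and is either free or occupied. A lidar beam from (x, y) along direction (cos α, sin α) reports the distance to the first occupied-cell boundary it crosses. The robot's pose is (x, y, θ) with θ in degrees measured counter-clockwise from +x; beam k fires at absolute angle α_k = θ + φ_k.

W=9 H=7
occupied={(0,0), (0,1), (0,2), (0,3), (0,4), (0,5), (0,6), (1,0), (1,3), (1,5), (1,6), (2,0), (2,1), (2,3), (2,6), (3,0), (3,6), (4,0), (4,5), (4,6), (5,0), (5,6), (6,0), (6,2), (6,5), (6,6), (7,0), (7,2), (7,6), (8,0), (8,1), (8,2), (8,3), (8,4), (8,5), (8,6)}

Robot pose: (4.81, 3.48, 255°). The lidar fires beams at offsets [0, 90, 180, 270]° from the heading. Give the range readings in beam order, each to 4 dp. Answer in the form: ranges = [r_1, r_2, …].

beam 1: φ=0°, α=255°
  direction (-0.2588, -0.9659); cell (4,3); t to first gridline: x 3.1296, y 0.4969 (then +3.8637 / +1.0353)
    (4,2) via y @ 0.4969
    (4,1) via y @ 1.5322
    (4,0) via y @ 2.5675  # hit
  → r_1 = 2.5675
beam 2: φ=90°, α=345°
  direction (0.9659, -0.2588); cell (4,3); t to first gridline: x 0.1967, y 1.8546 (then +1.0353 / +3.8637)
    (5,3) via x @ 0.1967
    (6,3) via x @ 1.2320
    (6,2) via y @ 1.8546  # hit
  → r_2 = 1.8546
beam 3: φ=180°, α=75°
  direction (0.2588, 0.9659); cell (4,3); t to first gridline: x 0.7341, y 0.5383 (then +3.8637 / +1.0353)
    (4,4) via y @ 0.5383
    (5,4) via x @ 0.7341
    (5,5) via y @ 1.5736
    (5,6) via y @ 2.6089  # hit
  → r_3 = 2.6089
beam 4: φ=270°, α=165°
  direction (-0.9659, 0.2588); cell (4,3); t to first gridline: x 0.8386, y 2.0091 (then +1.0353 / +3.8637)
    (3,3) via x @ 0.8386
    (2,3) via x @ 1.8738  # hit
  → r_4 = 1.8738

ranges = [2.5675, 1.8546, 2.6089, 1.8738]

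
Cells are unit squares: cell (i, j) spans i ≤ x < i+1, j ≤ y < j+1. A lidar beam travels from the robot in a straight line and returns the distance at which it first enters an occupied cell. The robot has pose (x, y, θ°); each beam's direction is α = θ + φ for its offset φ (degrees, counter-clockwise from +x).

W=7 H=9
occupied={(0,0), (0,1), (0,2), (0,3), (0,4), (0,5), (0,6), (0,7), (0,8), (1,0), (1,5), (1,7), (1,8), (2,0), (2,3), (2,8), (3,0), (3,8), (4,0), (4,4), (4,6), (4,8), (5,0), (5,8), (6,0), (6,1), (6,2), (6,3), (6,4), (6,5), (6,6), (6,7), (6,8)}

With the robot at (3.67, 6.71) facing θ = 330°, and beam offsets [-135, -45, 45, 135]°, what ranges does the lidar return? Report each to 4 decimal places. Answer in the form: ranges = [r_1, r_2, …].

ranges = [2.7432, 1.7703, 0.3416, 1.3355]

beam 1: φ=-135°, α=195°
  cosα=-0.9659 sinα=-0.2588 | (3,6) | tMaxX 0.6936 tMaxY 2.7432 | tΔX 1.0353 tΔY 3.8637
    t=0.6936 [x] (2,6)
    t=1.7289 [x] (1,6)
    t=2.7432 [y] (1,5) — stop
  → r_1 = 2.7432
beam 2: φ=-45°, α=285°
  cosα=0.2588 sinα=-0.9659 | (3,6) | tMaxX 1.2750 tMaxY 0.7350 | tΔX 3.8637 tΔY 1.0353
    t=0.7350 [y] (3,5)
    t=1.2750 [x] (4,5)
    t=1.7703 [y] (4,4) — stop
  → r_2 = 1.7703
beam 3: φ=45°, α=15°
  cosα=0.9659 sinα=0.2588 | (3,6) | tMaxX 0.3416 tMaxY 1.1205 | tΔX 1.0353 tΔY 3.8637
    t=0.3416 [x] (4,6) — stop
  → r_3 = 0.3416
beam 4: φ=135°, α=105°
  cosα=-0.2588 sinα=0.9659 | (3,6) | tMaxX 2.5887 tMaxY 0.3002 | tΔX 3.8637 tΔY 1.0353
    t=0.3002 [y] (3,7)
    t=1.3355 [y] (3,8) — stop
  → r_4 = 1.3355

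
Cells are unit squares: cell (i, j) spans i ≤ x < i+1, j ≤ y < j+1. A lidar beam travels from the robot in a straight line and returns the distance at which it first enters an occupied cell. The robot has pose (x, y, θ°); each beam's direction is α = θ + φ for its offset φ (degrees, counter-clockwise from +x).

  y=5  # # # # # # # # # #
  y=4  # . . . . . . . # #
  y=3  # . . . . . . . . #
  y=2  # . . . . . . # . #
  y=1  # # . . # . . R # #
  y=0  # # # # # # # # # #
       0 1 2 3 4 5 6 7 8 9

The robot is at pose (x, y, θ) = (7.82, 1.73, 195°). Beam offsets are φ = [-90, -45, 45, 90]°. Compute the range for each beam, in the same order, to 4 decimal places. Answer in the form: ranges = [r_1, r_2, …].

beam 1: φ=-90°, α=105°
  direction (-0.2588, 0.9659); cell (7,1); t to first gridline: x 3.1682, y 0.2795 (then +3.8637 / +1.0353)
    (7,2) via y @ 0.2795  # hit
  → r_1 = 0.2795
beam 2: φ=-45°, α=150°
  direction (-0.8660, 0.5000); cell (7,1); t to first gridline: x 0.9469, y 0.5400 (then +1.1547 / +2.0000)
    (7,2) via y @ 0.5400  # hit
  → r_2 = 0.5400
beam 3: φ=45°, α=240°
  direction (-0.5000, -0.8660); cell (7,1); t to first gridline: x 1.6400, y 0.8429 (then +2.0000 / +1.1547)
    (7,0) via y @ 0.8429  # hit
  → r_3 = 0.8429
beam 4: φ=90°, α=285°
  direction (0.2588, -0.9659); cell (7,1); t to first gridline: x 0.6955, y 0.7558 (then +3.8637 / +1.0353)
    (8,1) via x @ 0.6955  # hit
  → r_4 = 0.6955

ranges = [0.2795, 0.5400, 0.8429, 0.6955]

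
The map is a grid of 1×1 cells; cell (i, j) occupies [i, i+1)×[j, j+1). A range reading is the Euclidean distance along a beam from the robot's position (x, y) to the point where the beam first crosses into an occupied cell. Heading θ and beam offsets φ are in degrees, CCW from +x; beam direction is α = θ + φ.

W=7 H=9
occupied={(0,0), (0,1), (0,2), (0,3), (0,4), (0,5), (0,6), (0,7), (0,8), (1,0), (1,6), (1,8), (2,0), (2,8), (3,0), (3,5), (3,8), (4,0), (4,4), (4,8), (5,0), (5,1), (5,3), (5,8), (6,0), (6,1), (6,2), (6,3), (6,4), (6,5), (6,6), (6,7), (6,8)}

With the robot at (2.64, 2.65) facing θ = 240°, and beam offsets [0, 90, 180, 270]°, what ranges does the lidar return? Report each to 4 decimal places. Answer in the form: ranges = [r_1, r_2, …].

beam 1: φ=0°, α=240°
  cosα=-0.5000 sinα=-0.8660 | (2,2) | tMaxX 1.2800 tMaxY 0.7506 | tΔX 2.0000 tΔY 1.1547
    t=0.7506 [y] (2,1)
    t=1.2800 [x] (1,1)
    t=1.9053 [y] (1,0) — stop
  → r_1 = 1.9053
beam 2: φ=90°, α=330°
  cosα=0.8660 sinα=-0.5000 | (2,2) | tMaxX 0.4157 tMaxY 1.3000 | tΔX 1.1547 tΔY 2.0000
    t=0.4157 [x] (3,2)
    t=1.3000 [y] (3,1)
    t=1.5704 [x] (4,1)
    t=2.7251 [x] (5,1) — stop
  → r_2 = 2.7251
beam 3: φ=180°, α=60°
  cosα=0.5000 sinα=0.8660 | (2,2) | tMaxX 0.7200 tMaxY 0.4041 | tΔX 2.0000 tΔY 1.1547
    t=0.4041 [y] (2,3)
    t=0.7200 [x] (3,3)
    t=1.5588 [y] (3,4)
    t=2.7135 [y] (3,5) — stop
  → r_3 = 2.7135
beam 4: φ=270°, α=150°
  cosα=-0.8660 sinα=0.5000 | (2,2) | tMaxX 0.7390 tMaxY 0.7000 | tΔX 1.1547 tΔY 2.0000
    t=0.7000 [y] (2,3)
    t=0.7390 [x] (1,3)
    t=1.8937 [x] (0,3) — stop
  → r_4 = 1.8937

ranges = [1.9053, 2.7251, 2.7135, 1.8937]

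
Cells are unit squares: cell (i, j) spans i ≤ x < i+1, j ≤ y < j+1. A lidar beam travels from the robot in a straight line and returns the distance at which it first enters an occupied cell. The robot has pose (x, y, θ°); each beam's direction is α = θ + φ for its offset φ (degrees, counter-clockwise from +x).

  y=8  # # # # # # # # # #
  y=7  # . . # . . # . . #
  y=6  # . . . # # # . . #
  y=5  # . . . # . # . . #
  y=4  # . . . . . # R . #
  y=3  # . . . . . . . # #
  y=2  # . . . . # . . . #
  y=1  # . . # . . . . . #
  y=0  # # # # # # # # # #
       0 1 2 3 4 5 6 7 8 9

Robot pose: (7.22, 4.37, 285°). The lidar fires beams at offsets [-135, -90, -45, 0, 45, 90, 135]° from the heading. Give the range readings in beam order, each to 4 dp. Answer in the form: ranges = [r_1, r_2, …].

beam 1: φ=-135°, α=150°
  cosα=-0.8660 sinα=0.5000 | (7,4) | tMaxX 0.2540 tMaxY 1.2600 | tΔX 1.1547 tΔY 2.0000
    t=0.2540 [x] (6,4) — stop
  → r_1 = 0.2540
beam 2: φ=-90°, α=195°
  cosα=-0.9659 sinα=-0.2588 | (7,4) | tMaxX 0.2278 tMaxY 1.4296 | tΔX 1.0353 tΔY 3.8637
    t=0.2278 [x] (6,4) — stop
  → r_2 = 0.2278
beam 3: φ=-45°, α=240°
  cosα=-0.5000 sinα=-0.8660 | (7,4) | tMaxX 0.4400 tMaxY 0.4272 | tΔX 2.0000 tΔY 1.1547
    t=0.4272 [y] (7,3)
    t=0.4400 [x] (6,3)
    t=1.5819 [y] (6,2)
    t=2.4400 [x] (5,2) — stop
  → r_3 = 2.4400
beam 4: φ=0°, α=285°
  cosα=0.2588 sinα=-0.9659 | (7,4) | tMaxX 3.0137 tMaxY 0.3831 | tΔX 3.8637 tΔY 1.0353
    t=0.3831 [y] (7,3)
    t=1.4183 [y] (7,2)
    t=2.4536 [y] (7,1)
    t=3.0137 [x] (8,1)
    t=3.4889 [y] (8,0) — stop
  → r_4 = 3.4889
beam 5: φ=45°, α=330°
  cosα=0.8660 sinα=-0.5000 | (7,4) | tMaxX 0.9007 tMaxY 0.7400 | tΔX 1.1547 tΔY 2.0000
    t=0.7400 [y] (7,3)
    t=0.9007 [x] (8,3) — stop
  → r_5 = 0.9007
beam 6: φ=90°, α=15°
  cosα=0.9659 sinα=0.2588 | (7,4) | tMaxX 0.8075 tMaxY 2.4341 | tΔX 1.0353 tΔY 3.8637
    t=0.8075 [x] (8,4)
    t=1.8428 [x] (9,4) — stop
  → r_6 = 1.8428
beam 7: φ=135°, α=60°
  cosα=0.5000 sinα=0.8660 | (7,4) | tMaxX 1.5600 tMaxY 0.7275 | tΔX 2.0000 tΔY 1.1547
    t=0.7275 [y] (7,5)
    t=1.5600 [x] (8,5)
    t=1.8822 [y] (8,6)
    t=3.0369 [y] (8,7)
    t=3.5600 [x] (9,7) — stop
  → r_7 = 3.5600

ranges = [0.2540, 0.2278, 2.4400, 3.4889, 0.9007, 1.8428, 3.5600]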